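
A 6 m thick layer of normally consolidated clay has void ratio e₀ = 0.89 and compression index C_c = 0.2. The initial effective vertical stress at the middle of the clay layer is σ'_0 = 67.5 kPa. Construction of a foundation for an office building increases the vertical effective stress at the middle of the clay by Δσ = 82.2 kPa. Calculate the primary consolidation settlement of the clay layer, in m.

Final effective stress: σ'_f = σ'_0 + Δσ = 67.5 + 82.2 = 149.7 kPa.
Normally consolidated clay, so the full stress increment lies on the virgin compression line:
S_c = C_c·H/(1+e₀)·log₁₀(σ'_f/σ'_0) = 0.2×6/(1+0.89)×log₁₀(149.7/67.5)
    = 0.63492 × 0.34592 = 0.2196 m

S_c ≈ 0.22 m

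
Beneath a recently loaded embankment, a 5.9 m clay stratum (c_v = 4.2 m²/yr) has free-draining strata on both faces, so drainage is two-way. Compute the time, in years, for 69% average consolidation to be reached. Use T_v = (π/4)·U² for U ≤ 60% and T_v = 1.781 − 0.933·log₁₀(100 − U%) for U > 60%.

t ≈ 0.807 years

Drainage path length: H_d = H/2 = 2.95 m (double drainage).
U > 60%: T_v = 1.781 − 0.933·log₁₀(100 − 69) = 0.38956.
t = T_v·H_d²/c_v = 0.38956×2.95²/4.2 = 0.8072 years.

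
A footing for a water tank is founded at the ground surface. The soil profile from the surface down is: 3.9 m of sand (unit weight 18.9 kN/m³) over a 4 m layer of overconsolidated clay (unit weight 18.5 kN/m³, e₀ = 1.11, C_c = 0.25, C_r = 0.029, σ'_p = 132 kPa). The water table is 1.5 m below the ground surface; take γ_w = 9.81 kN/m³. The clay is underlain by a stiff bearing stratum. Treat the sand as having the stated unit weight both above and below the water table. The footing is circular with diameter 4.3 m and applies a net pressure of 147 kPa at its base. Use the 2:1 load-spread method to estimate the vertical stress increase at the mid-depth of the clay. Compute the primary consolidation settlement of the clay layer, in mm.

S_c ≈ 7.81 mm

Mid-depth of clay below the ground surface: z = 3.9 + 4/2 = 5.9 m.
Total vertical stress at mid-clay: σ_v = 18.9×3.9 + 18.5×2 = 110.71 kPa.
Pore pressure: u = 9.81×(5.9 − 1.5) = 43.164 kPa.
Initial effective stress: σ'_0 = σ_v − u = 110.71 − 43.164 = 67.546 kPa.
Stress increase at mid-clay by the 2:1 spreading method:
Δσ ≈ qD²/(D+z)² = 147×4.3²/(4.3+5.9)² = 26.125 kPa
Final effective stress: σ'_f = 67.546 + 26.125 = 93.671 kPa.
σ'_f = 93.671 ≤ σ'_p = 132 kPa, so the clay remains overconsolidated and only the recompression index applies:
S_c = C_r·H/(1+e₀)·log₁₀(σ'_f/σ'_0) = 0.029×4/2.11×log₁₀(93.671/67.546)
    = 0.054975 × 0.14201 = 0.007807 m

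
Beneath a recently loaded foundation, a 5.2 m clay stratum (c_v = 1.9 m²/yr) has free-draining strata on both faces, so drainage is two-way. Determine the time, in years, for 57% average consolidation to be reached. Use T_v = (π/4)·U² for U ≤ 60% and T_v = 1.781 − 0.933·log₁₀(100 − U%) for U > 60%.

Drainage path length: H_d = H/2 = 2.6 m (double drainage).
U ≤ 60%: T_v = (π/4)·U² = (π/4)×0.57² = 0.25518.
t = T_v·H_d²/c_v = 0.25518×2.6²/1.9 = 0.9079 years.

t ≈ 0.908 years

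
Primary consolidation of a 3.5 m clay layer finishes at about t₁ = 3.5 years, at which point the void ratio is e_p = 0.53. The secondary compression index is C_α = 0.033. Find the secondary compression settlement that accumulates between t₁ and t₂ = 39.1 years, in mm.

Secondary compression: S_s = C_α·H/(1+e_p)·log₁₀(t₂/t₁)
S_s = 0.033×3.5/(1+0.53)×log₁₀(39.1/3.5)
    = 0.07549 × 1.048 = 0.07912 m

S_s ≈ 79.1 mm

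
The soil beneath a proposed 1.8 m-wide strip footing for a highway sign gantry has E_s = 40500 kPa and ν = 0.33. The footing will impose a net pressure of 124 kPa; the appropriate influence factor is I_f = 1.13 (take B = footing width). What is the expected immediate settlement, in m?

S_e ≈ 0.00555 m

Immediate (elastic) settlement: S_e = q·B·(1−ν²)/E_s · I_f.
S_e = 124 × 1.8 × (1 − 0.33²) / 40500 × 1.13
    = 124 × 1.8 × 0.8911 / 40500 × 1.13
    = 0.005549 m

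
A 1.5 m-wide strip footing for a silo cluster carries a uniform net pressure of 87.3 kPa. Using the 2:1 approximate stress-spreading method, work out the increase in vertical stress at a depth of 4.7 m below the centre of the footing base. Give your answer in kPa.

Δσ_z ≈ 21.1 kPa

By the 2:1 method the load spreads at 1 horizontal : 2 vertical, so at depth z the loaded area has grown by z in each plan dimension:
Δσ = qB/(B+z) = 87.3×1.5/(1.5+4.7) = 21.121 kPa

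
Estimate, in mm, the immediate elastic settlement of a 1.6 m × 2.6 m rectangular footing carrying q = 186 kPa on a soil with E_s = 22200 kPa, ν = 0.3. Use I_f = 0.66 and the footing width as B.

S_e ≈ 8.05 mm

Immediate (elastic) settlement: S_e = q·B·(1−ν²)/E_s · I_f.
S_e = 186 × 1.6 × (1 − 0.3²) / 22200 × 0.66
    = 186 × 1.6 × 0.91 / 22200 × 0.66
    = 0.008051 m = 8.051 mm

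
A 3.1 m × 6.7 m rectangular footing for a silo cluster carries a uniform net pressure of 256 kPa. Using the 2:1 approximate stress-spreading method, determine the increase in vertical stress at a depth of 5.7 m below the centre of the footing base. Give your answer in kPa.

Δσ_z ≈ 48.7 kPa

By the 2:1 method the load spreads at 1 horizontal : 2 vertical, so at depth z the loaded area has grown by z in each plan dimension:
Δσ = qBL/((B+z)(L+z)) = 256×3.1×6.7/((3.1+5.7)(6.7+5.7)) = 48.727 kPa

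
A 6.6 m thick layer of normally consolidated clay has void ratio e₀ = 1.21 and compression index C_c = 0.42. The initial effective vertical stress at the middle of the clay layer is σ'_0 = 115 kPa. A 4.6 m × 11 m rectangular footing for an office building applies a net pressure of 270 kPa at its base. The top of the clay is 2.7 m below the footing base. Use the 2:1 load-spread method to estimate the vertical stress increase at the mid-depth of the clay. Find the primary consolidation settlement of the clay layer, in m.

Mid-depth of clay below the footing base: z = 2.7 + 6.6/2 = 6 m.
Stress increase at mid-clay by the 2:1 spreading method:
Δσ = qBL/((B+z)(L+z)) = 270×4.6×11/((4.6+6)(11+6)) = 75.816 kPa
Final effective stress: σ'_f = σ'_0 + Δσ = 115 + 75.816 = 190.82 kPa.
Normally consolidated clay, so the full stress increment lies on the virgin compression line:
S_c = C_c·H/(1+e₀)·log₁₀(σ'_f/σ'_0) = 0.42×6.6/(1+1.21)×log₁₀(190.82/115)
    = 1.2543 × 0.21993 = 0.2759 m

S_c ≈ 0.276 m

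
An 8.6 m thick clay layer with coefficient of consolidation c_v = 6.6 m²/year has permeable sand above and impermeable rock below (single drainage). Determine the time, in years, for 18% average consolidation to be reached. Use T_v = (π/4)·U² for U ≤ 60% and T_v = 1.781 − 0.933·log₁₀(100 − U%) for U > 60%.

t ≈ 0.285 years

Drainage path length: H_d = H = 8.6 m (single drainage).
U ≤ 60%: T_v = (π/4)·U² = (π/4)×0.18² = 0.025447.
t = T_v·H_d²/c_v = 0.025447×8.6²/6.6 = 0.2852 years.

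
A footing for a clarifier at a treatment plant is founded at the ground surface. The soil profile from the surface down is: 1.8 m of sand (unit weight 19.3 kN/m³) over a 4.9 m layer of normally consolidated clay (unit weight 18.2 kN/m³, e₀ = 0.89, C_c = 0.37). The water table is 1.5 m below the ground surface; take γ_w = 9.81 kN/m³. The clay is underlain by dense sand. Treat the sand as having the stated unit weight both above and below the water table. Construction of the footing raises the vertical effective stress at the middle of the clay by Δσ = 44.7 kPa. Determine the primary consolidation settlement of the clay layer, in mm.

Mid-depth of clay below the ground surface: z = 1.8 + 4.9/2 = 4.25 m.
Total vertical stress at mid-clay: σ_v = 19.3×1.8 + 18.2×2.45 = 79.33 kPa.
Pore pressure: u = 9.81×(4.25 − 1.5) = 26.978 kPa.
Initial effective stress: σ'_0 = σ_v − u = 79.33 − 26.978 = 52.352 kPa.
Final effective stress: σ'_f = σ'_0 + Δσ = 52.352 + 44.7 = 97.052 kPa.
Normally consolidated clay, so the full stress increment lies on the virgin compression line:
S_c = C_c·H/(1+e₀)·log₁₀(σ'_f/σ'_0) = 0.37×4.9/(1+0.89)×log₁₀(97.052/52.352)
    = 0.95926 × 0.26807 = 0.2571 m

S_c ≈ 257 mm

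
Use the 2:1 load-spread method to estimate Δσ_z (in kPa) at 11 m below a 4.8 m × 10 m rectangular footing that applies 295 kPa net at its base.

By the 2:1 method the load spreads at 1 horizontal : 2 vertical, so at depth z the loaded area has grown by z in each plan dimension:
Δσ = qBL/((B+z)(L+z)) = 295×4.8×10/((4.8+11)(10+11)) = 42.676 kPa

Δσ_z ≈ 42.7 kPa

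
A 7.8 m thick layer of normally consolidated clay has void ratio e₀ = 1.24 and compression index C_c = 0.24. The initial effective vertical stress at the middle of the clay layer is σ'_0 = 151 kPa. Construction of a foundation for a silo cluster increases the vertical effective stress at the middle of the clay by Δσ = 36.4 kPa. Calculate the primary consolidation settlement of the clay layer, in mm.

Final effective stress: σ'_f = σ'_0 + Δσ = 151 + 36.4 = 187.4 kPa.
Normally consolidated clay, so the full stress increment lies on the virgin compression line:
S_c = C_c·H/(1+e₀)·log₁₀(σ'_f/σ'_0) = 0.24×7.8/(1+1.24)×log₁₀(187.4/151)
    = 0.83571 × 0.093793 = 0.07838 m

S_c ≈ 78.4 mm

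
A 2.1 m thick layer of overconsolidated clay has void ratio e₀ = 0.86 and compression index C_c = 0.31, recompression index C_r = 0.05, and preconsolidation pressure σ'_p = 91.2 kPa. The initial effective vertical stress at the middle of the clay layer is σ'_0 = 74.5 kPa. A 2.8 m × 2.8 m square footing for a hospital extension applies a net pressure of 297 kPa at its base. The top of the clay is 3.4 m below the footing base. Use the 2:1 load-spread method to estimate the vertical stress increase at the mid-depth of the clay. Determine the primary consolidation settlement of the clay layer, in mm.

Mid-depth of clay below the footing base: z = 3.4 + 2.1/2 = 4.45 m.
Stress increase at mid-clay by the 2:1 spreading method:
Δσ = qBL/((B+z)(L+z)) = 297×2.8×2.8/((2.8+4.45)(2.8+4.45)) = 44.299 kPa
Final effective stress: σ'_f = 74.5 + 44.299 = 118.8 kPa.
σ'_f = 118.8 > σ'_p = 91.2 kPa, so the stress path crosses the preconsolidation pressure — recompression up to σ'_p, then virgin compression beyond:
S_c = H/(1+e₀)·[C_r·log₁₀(σ'_p/σ'_0) + C_c·log₁₀(σ'_f/σ'_p)]
    = 2.1/1.86 × [0.05×log₁₀(91.2/74.5) + 0.31×log₁₀(118.8/91.2)]
    = 1.129 × [0.0043919 + 0.035595] = 0.04515 m

S_c ≈ 45.1 mm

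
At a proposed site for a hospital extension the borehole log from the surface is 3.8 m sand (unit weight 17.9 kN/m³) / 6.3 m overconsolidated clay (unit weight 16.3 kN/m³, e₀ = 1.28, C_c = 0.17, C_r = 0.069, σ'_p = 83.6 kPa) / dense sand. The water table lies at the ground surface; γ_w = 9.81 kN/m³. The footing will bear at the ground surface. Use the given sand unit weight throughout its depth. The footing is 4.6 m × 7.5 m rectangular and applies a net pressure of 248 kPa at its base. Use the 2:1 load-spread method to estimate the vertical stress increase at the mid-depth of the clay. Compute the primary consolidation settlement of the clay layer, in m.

S_c ≈ 0.0821 m

Mid-depth of clay below the ground surface: z = 3.8 + 6.3/2 = 6.95 m.
Total vertical stress at mid-clay: σ_v = 17.9×3.8 + 16.3×3.15 = 119.36 kPa.
Pore pressure: u = 9.81×(6.95 − 0) = 68.18 kPa.
Initial effective stress: σ'_0 = σ_v − u = 119.36 − 68.18 = 51.18 kPa.
Stress increase at mid-clay by the 2:1 spreading method:
Δσ = qBL/((B+z)(L+z)) = 248×4.6×7.5/((4.6+6.95)(7.5+6.95)) = 51.265 kPa
Final effective stress: σ'_f = 51.18 + 51.265 = 102.44 kPa.
σ'_f = 102.44 > σ'_p = 83.6 kPa, so the stress path crosses the preconsolidation pressure — recompression up to σ'_p, then virgin compression beyond:
S_c = H/(1+e₀)·[C_r·log₁₀(σ'_p/σ'_0) + C_c·log₁₀(σ'_f/σ'_p)]
    = 6.3/2.28 × [0.069×log₁₀(83.6/51.18) + 0.17×log₁₀(102.44/83.6)]
    = 2.7632 × [0.014704 + 0.015005] = 0.08209 m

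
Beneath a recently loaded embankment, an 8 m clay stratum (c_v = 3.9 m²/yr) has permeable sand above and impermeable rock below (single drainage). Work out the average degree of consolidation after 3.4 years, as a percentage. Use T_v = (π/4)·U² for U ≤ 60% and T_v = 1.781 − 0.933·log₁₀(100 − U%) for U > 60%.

Drainage path length: H_d = H = 8 m (single drainage).
T_v = c_v·t/H_d² = 3.9×3.4/8² = 0.20719.
T_v = 0.20719 corresponds to the U ≤ 60% branch:
U = √(4T_v/π) = 0.5136

U ≈ 51.4 %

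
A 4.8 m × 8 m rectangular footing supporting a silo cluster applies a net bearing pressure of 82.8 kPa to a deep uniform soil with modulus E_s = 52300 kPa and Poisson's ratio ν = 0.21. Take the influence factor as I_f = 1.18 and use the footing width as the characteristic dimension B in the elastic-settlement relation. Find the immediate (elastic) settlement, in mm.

S_e ≈ 8.57 mm

Immediate (elastic) settlement: S_e = q·B·(1−ν²)/E_s · I_f.
S_e = 82.8 × 4.8 × (1 − 0.21²) / 52300 × 1.18
    = 82.8 × 4.8 × 0.9559 / 52300 × 1.18
    = 0.008572 m = 8.572 mm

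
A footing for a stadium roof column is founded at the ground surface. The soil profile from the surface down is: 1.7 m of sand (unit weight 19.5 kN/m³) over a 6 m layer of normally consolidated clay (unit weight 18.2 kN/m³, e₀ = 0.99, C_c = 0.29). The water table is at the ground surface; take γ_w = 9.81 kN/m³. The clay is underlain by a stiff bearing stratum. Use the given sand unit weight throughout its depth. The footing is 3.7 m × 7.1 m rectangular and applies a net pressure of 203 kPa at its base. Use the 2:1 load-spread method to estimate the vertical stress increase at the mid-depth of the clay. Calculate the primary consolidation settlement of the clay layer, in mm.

Mid-depth of clay below the ground surface: z = 1.7 + 6/2 = 4.7 m.
Total vertical stress at mid-clay: σ_v = 19.5×1.7 + 18.2×3 = 87.75 kPa.
Pore pressure: u = 9.81×(4.7 − 0) = 46.107 kPa.
Initial effective stress: σ'_0 = σ_v − u = 87.75 − 46.107 = 41.643 kPa.
Stress increase at mid-clay by the 2:1 spreading method:
Δσ = qBL/((B+z)(L+z)) = 203×3.7×7.1/((3.7+4.7)(7.1+4.7)) = 53.802 kPa
Final effective stress: σ'_f = σ'_0 + Δσ = 41.643 + 53.802 = 95.445 kPa.
Normally consolidated clay, so the full stress increment lies on the virgin compression line:
S_c = C_c·H/(1+e₀)·log₁₀(σ'_f/σ'_0) = 0.29×6/(1+0.99)×log₁₀(95.445/41.643)
    = 0.87437 × 0.36021 = 0.315 m

S_c ≈ 315 mm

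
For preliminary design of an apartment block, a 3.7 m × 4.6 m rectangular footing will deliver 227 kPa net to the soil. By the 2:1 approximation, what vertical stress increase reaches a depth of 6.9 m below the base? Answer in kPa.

By the 2:1 method the load spreads at 1 horizontal : 2 vertical, so at depth z the loaded area has grown by z in each plan dimension:
Δσ = qBL/((B+z)(L+z)) = 227×3.7×4.6/((3.7+6.9)(4.6+6.9)) = 31.694 kPa

Δσ_z ≈ 31.7 kPa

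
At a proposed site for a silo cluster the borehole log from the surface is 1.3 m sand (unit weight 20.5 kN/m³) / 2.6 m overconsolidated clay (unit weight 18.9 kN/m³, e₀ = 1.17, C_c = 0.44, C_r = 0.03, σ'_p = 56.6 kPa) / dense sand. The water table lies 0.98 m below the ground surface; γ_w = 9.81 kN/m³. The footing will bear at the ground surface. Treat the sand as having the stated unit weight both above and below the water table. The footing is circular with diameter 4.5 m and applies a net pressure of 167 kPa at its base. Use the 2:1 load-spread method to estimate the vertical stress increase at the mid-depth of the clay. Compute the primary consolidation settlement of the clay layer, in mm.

Mid-depth of clay below the ground surface: z = 1.3 + 2.6/2 = 2.6 m.
Total vertical stress at mid-clay: σ_v = 20.5×1.3 + 18.9×1.3 = 51.22 kPa.
Pore pressure: u = 9.81×(2.6 − 0.98) = 15.892 kPa.
Initial effective stress: σ'_0 = σ_v − u = 51.22 − 15.892 = 35.328 kPa.
Stress increase at mid-clay by the 2:1 spreading method:
Δσ ≈ qD²/(D+z)² = 167×4.5²/(4.5+2.6)² = 67.085 kPa
Final effective stress: σ'_f = 35.328 + 67.085 = 102.41 kPa.
σ'_f = 102.41 > σ'_p = 56.6 kPa, so the stress path crosses the preconsolidation pressure — recompression up to σ'_p, then virgin compression beyond:
S_c = H/(1+e₀)·[C_r·log₁₀(σ'_p/σ'_0) + C_c·log₁₀(σ'_f/σ'_p)]
    = 2.6/2.17 × [0.03×log₁₀(56.6/35.328) + 0.44×log₁₀(102.41/56.6)]
    = 1.1982 × [0.0061409 + 0.11331] = 0.1431 m

S_c ≈ 143 mm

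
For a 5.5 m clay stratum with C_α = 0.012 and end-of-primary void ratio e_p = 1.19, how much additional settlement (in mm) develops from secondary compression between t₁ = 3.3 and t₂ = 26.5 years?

Secondary compression: S_s = C_α·H/(1+e_p)·log₁₀(t₂/t₁)
S_s = 0.012×5.5/(1+1.19)×log₁₀(26.5/3.3)
    = 0.03014 × 0.9047 = 0.02727 m

S_s ≈ 27.3 mm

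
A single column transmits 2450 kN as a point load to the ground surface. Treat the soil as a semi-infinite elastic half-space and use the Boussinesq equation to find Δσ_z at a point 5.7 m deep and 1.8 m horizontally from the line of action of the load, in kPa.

Boussinesq vertical stress below a point load on an elastic half-space:
Δσ_z = 3P/(2πz²) · [1 + (r/z)²]^(−5/2)
r/z = 1.8/5.7 = 0.31579; [1+(r/z)²]^(−5/2) = 0.78848.
Δσ_z = 3×2450/(2π×5.7²) × 0.78848 = 36.005 × 0.78848 = 28.39 kPa

Δσ_z ≈ 28.4 kPa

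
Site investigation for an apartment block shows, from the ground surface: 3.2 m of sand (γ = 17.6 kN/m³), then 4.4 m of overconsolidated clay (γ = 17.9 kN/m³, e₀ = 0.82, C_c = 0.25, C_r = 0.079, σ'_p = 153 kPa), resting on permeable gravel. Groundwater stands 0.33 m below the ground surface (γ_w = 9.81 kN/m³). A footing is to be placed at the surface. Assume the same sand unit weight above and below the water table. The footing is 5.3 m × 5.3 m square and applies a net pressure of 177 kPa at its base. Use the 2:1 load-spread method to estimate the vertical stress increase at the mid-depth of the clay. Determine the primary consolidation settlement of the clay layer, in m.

S_c ≈ 0.0552 m

Mid-depth of clay below the ground surface: z = 3.2 + 4.4/2 = 5.4 m.
Total vertical stress at mid-clay: σ_v = 17.6×3.2 + 17.9×2.2 = 95.7 kPa.
Pore pressure: u = 9.81×(5.4 − 0.33) = 49.737 kPa.
Initial effective stress: σ'_0 = σ_v − u = 95.7 − 49.737 = 45.963 kPa.
Stress increase at mid-clay by the 2:1 spreading method:
Δσ = qBL/((B+z)(L+z)) = 177×5.3×5.3/((5.3+5.4)(5.3+5.4)) = 43.427 kPa
Final effective stress: σ'_f = 45.963 + 43.427 = 89.39 kPa.
σ'_f = 89.39 ≤ σ'_p = 153 kPa, so the clay remains overconsolidated and only the recompression index applies:
S_c = C_r·H/(1+e₀)·log₁₀(σ'_f/σ'_0) = 0.079×4.4/1.82×log₁₀(89.39/45.963)
    = 0.19099 × 0.28888 = 0.05517 m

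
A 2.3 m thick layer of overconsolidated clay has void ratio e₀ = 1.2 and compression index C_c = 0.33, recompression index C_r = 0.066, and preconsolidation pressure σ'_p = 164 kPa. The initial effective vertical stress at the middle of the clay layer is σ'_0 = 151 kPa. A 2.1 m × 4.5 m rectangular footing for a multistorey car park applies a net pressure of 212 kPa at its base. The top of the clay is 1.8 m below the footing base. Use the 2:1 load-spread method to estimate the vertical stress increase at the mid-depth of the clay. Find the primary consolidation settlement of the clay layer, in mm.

S_c ≈ 35.4 mm

Mid-depth of clay below the footing base: z = 1.8 + 2.3/2 = 2.95 m.
Stress increase at mid-clay by the 2:1 spreading method:
Δσ = qBL/((B+z)(L+z)) = 212×2.1×4.5/((2.1+2.95)(4.5+2.95)) = 53.25 kPa
Final effective stress: σ'_f = 151 + 53.25 = 204.25 kPa.
σ'_f = 204.25 > σ'_p = 164 kPa, so the stress path crosses the preconsolidation pressure — recompression up to σ'_p, then virgin compression beyond:
S_c = H/(1+e₀)·[C_r·log₁₀(σ'_p/σ'_0) + C_c·log₁₀(σ'_f/σ'_p)]
    = 2.3/2.2 × [0.066×log₁₀(164/151) + 0.33×log₁₀(204.25/164)]
    = 1.0455 × [0.0023672 + 0.031455] = 0.03536 m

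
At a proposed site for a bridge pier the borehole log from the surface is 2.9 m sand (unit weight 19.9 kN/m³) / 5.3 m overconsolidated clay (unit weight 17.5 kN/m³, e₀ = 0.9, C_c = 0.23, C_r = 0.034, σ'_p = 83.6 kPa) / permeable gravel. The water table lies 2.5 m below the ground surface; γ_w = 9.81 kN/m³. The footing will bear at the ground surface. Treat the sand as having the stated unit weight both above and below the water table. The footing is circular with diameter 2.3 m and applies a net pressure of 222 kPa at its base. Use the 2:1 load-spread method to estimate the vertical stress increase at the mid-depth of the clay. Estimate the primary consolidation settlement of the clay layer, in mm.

S_c ≈ 35.3 mm

Mid-depth of clay below the ground surface: z = 2.9 + 5.3/2 = 5.55 m.
Total vertical stress at mid-clay: σ_v = 19.9×2.9 + 17.5×2.65 = 104.08 kPa.
Pore pressure: u = 9.81×(5.55 − 2.5) = 29.921 kPa.
Initial effective stress: σ'_0 = σ_v − u = 104.08 − 29.921 = 74.159 kPa.
Stress increase at mid-clay by the 2:1 spreading method:
Δσ ≈ qD²/(D+z)² = 222×2.3²/(2.3+5.55)² = 19.058 kPa
Final effective stress: σ'_f = 74.159 + 19.058 = 93.217 kPa.
σ'_f = 93.217 > σ'_p = 83.6 kPa, so the stress path crosses the preconsolidation pressure — recompression up to σ'_p, then virgin compression beyond:
S_c = H/(1+e₀)·[C_r·log₁₀(σ'_p/σ'_0) + C_c·log₁₀(σ'_f/σ'_p)]
    = 5.3/1.9 × [0.034×log₁₀(83.6/74.159) + 0.23×log₁₀(93.217/83.6)]
    = 2.7895 × [0.0017694 + 0.010876] = 0.03527 m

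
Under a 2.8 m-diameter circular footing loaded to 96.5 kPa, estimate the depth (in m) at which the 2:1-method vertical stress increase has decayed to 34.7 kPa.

z ≈ 1.87 m

2:1 spreading — at depth z the loaded area has grown by z in each plan dimension:
qD²/(D+z)² = Δσ_z ⇒ z = D(√(q/Δσ_z) − 1) = 2.8×(√(96.5/34.7) − 1) = 1.869 m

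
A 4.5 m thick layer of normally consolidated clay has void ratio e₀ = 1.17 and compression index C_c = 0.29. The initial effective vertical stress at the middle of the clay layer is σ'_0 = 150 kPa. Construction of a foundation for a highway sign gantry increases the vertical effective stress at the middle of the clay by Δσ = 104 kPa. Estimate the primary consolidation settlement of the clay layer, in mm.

Final effective stress: σ'_f = σ'_0 + Δσ = 150 + 104 = 254 kPa.
Normally consolidated clay, so the full stress increment lies on the virgin compression line:
S_c = C_c·H/(1+e₀)·log₁₀(σ'_f/σ'_0) = 0.29×4.5/(1+1.17)×log₁₀(254/150)
    = 0.60138 × 0.22874 = 0.1376 m

S_c ≈ 138 mm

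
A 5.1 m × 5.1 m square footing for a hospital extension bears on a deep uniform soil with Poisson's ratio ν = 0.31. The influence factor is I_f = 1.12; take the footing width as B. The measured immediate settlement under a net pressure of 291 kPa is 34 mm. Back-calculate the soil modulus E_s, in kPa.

E_s ≈ 44200 kPa

S_e = q·B·(1−ν²)/E_s · I_f  ⇒  E_s = q·B·(1−ν²)·I_f / S_e.
E_s = 291 × 5.1 × 0.9039 × 1.12 / 0.034 = 44190 kPa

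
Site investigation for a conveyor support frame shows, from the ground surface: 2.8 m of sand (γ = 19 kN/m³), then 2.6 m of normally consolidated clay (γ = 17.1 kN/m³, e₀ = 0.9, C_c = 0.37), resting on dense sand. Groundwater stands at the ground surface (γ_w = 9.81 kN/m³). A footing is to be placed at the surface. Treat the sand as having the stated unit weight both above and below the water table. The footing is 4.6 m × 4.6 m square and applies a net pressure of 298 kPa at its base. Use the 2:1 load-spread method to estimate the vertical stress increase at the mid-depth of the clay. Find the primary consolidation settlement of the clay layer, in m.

Mid-depth of clay below the ground surface: z = 2.8 + 2.6/2 = 4.1 m.
Total vertical stress at mid-clay: σ_v = 19×2.8 + 17.1×1.3 = 75.43 kPa.
Pore pressure: u = 9.81×(4.1 − 0) = 40.221 kPa.
Initial effective stress: σ'_0 = σ_v − u = 75.43 − 40.221 = 35.209 kPa.
Stress increase at mid-clay by the 2:1 spreading method:
Δσ = qBL/((B+z)(L+z)) = 298×4.6×4.6/((4.6+4.1)(4.6+4.1)) = 83.309 kPa
Final effective stress: σ'_f = σ'_0 + Δσ = 35.209 + 83.309 = 118.52 kPa.
Normally consolidated clay, so the full stress increment lies on the virgin compression line:
S_c = C_c·H/(1+e₀)·log₁₀(σ'_f/σ'_0) = 0.37×2.6/(1+0.9)×log₁₀(118.52/35.209)
    = 0.50632 × 0.52714 = 0.2669 m

S_c ≈ 0.267 m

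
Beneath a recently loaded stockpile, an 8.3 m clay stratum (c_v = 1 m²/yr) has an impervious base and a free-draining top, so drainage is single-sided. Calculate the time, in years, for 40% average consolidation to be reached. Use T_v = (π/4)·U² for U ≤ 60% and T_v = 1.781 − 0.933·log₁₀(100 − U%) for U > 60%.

Drainage path length: H_d = H = 8.3 m (single drainage).
U ≤ 60%: T_v = (π/4)·U² = (π/4)×0.4² = 0.12566.
t = T_v·H_d²/c_v = 0.12566×8.3²/1 = 8.657 years.

t ≈ 8.66 years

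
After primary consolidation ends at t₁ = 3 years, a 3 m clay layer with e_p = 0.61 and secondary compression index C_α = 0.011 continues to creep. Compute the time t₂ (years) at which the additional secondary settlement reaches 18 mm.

S_s = C_α·H/(1+e_p)·log₁₀(t₂/t₁) ⇒ log₁₀(t₂/t₁) = S_s·(1+e_p)/(C_α·H).
log₁₀(t₂/t₁) = 0.018 × (1+0.61) / (0.011×3) = 0.8782
t₂ = t₁ × 10^0.8782 = 3 × 7.554 = 22.66 years

t₂ ≈ 22.7 years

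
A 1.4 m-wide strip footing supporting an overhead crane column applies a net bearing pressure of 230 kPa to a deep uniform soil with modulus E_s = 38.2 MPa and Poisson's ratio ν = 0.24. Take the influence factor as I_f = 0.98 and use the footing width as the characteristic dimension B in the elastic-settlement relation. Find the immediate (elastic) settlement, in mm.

S_e ≈ 7.78 mm

Immediate (elastic) settlement: S_e = q·B·(1−ν²)/E_s · I_f.
E_s = 38.2 MPa = 38200 kPa.
S_e = 230 × 1.4 × (1 − 0.24²) / 38200 × 0.98
    = 230 × 1.4 × 0.9424 / 38200 × 0.98
    = 0.007785 m = 7.785 mm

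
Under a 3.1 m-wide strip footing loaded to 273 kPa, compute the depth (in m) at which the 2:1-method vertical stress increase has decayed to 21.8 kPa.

2:1 spreading — at depth z the loaded area has grown by z in each plan dimension:
qB/(B+z) = Δσ_z ⇒ z = qB/Δσ_z − B = 273×3.1/21.8 − 3.1 = 35.72 m

z ≈ 35.7 m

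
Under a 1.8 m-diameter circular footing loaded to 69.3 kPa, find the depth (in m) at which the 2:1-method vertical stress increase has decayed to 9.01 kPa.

2:1 spreading — at depth z the loaded area has grown by z in each plan dimension:
qD²/(D+z)² = Δσ_z ⇒ z = D(√(q/Δσ_z) − 1) = 1.8×(√(69.3/9.01) − 1) = 3.192 m

z ≈ 3.19 m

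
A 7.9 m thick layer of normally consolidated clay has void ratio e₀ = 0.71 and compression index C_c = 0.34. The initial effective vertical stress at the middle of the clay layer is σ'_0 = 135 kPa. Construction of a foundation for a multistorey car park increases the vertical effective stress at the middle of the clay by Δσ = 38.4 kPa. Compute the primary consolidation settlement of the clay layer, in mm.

S_c ≈ 171 mm

Final effective stress: σ'_f = σ'_0 + Δσ = 135 + 38.4 = 173.4 kPa.
Normally consolidated clay, so the full stress increment lies on the virgin compression line:
S_c = C_c·H/(1+e₀)·log₁₀(σ'_f/σ'_0) = 0.34×7.9/(1+0.71)×log₁₀(173.4/135)
    = 1.5708 × 0.10872 = 0.1708 m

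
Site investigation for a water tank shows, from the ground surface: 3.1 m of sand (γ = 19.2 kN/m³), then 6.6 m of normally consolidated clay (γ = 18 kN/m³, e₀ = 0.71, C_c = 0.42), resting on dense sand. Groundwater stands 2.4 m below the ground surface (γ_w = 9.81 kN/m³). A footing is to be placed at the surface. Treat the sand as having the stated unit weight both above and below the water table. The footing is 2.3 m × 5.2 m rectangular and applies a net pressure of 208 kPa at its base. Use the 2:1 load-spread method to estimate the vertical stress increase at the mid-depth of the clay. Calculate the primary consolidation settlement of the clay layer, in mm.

Mid-depth of clay below the ground surface: z = 3.1 + 6.6/2 = 6.4 m.
Total vertical stress at mid-clay: σ_v = 19.2×3.1 + 18×3.3 = 118.92 kPa.
Pore pressure: u = 9.81×(6.4 − 2.4) = 39.24 kPa.
Initial effective stress: σ'_0 = σ_v − u = 118.92 − 39.24 = 79.68 kPa.
Stress increase at mid-clay by the 2:1 spreading method:
Δσ = qBL/((B+z)(L+z)) = 208×2.3×5.2/((2.3+6.4)(5.2+6.4)) = 24.65 kPa
Final effective stress: σ'_f = σ'_0 + Δσ = 79.68 + 24.65 = 104.33 kPa.
Normally consolidated clay, so the full stress increment lies on the virgin compression line:
S_c = C_c·H/(1+e₀)·log₁₀(σ'_f/σ'_0) = 0.42×6.6/(1+0.71)×log₁₀(104.33/79.68)
    = 1.6211 × 0.11706 = 0.1898 m

S_c ≈ 190 mm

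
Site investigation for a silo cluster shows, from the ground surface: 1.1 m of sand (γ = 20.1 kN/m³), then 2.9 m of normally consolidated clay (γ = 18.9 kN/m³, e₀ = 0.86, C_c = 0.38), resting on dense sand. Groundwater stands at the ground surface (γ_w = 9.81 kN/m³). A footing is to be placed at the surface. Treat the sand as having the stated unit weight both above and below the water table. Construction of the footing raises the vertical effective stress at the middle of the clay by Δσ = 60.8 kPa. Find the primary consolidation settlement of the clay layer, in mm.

Mid-depth of clay below the ground surface: z = 1.1 + 2.9/2 = 2.55 m.
Total vertical stress at mid-clay: σ_v = 20.1×1.1 + 18.9×1.45 = 49.515 kPa.
Pore pressure: u = 9.81×(2.55 − 0) = 25.015 kPa.
Initial effective stress: σ'_0 = σ_v − u = 49.515 − 25.015 = 24.5 kPa.
Final effective stress: σ'_f = σ'_0 + Δσ = 24.5 + 60.8 = 85.3 kPa.
Normally consolidated clay, so the full stress increment lies on the virgin compression line:
S_c = C_c·H/(1+e₀)·log₁₀(σ'_f/σ'_0) = 0.38×2.9/(1+0.86)×log₁₀(85.3/24.5)
    = 0.59247 × 0.54178 = 0.321 m

S_c ≈ 321 mm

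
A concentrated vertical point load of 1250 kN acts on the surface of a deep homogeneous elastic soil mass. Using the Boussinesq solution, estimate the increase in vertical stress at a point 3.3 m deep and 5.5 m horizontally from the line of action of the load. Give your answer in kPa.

Boussinesq vertical stress below a point load on an elastic half-space:
Δσ_z = 3P/(2πz²) · [1 + (r/z)²]^(−5/2)
r/z = 5.5/3.3 = 1.6667; [1+(r/z)²]^(−5/2) = 0.03605.
Δσ_z = 3×1250/(2π×3.3²) × 0.03605 = 54.805 × 0.03605 = 1.976 kPa

Δσ_z ≈ 1.98 kPa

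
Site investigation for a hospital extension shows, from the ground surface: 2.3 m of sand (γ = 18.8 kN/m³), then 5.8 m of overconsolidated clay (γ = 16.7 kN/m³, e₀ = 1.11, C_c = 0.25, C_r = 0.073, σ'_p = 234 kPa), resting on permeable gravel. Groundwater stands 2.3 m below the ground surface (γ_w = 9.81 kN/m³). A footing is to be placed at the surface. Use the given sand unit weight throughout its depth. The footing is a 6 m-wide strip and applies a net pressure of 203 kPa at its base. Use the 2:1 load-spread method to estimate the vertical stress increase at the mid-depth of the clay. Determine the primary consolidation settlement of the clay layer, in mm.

Mid-depth of clay below the ground surface: z = 2.3 + 5.8/2 = 5.2 m.
Total vertical stress at mid-clay: σ_v = 18.8×2.3 + 16.7×2.9 = 91.67 kPa.
Pore pressure: u = 9.81×(5.2 − 2.3) = 28.449 kPa.
Initial effective stress: σ'_0 = σ_v − u = 91.67 − 28.449 = 63.221 kPa.
Stress increase at mid-clay by the 2:1 spreading method:
Δσ = qB/(B+z) = 203×6/(6+5.2) = 108.75 kPa
Final effective stress: σ'_f = 63.221 + 108.75 = 171.97 kPa.
σ'_f = 171.97 ≤ σ'_p = 234 kPa, so the clay remains overconsolidated and only the recompression index applies:
S_c = C_r·H/(1+e₀)·log₁₀(σ'_f/σ'_0) = 0.073×5.8/2.11×log₁₀(171.97/63.221)
    = 0.20066 × 0.43459 = 0.08721 m

S_c ≈ 87.2 mm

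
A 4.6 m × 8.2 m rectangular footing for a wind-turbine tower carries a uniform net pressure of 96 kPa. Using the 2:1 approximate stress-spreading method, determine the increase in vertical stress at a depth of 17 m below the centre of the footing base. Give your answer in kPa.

By the 2:1 method the load spreads at 1 horizontal : 2 vertical, so at depth z the loaded area has grown by z in each plan dimension:
Δσ = qBL/((B+z)(L+z)) = 96×4.6×8.2/((4.6+17)(8.2+17)) = 6.6526 kPa

Δσ_z ≈ 6.65 kPa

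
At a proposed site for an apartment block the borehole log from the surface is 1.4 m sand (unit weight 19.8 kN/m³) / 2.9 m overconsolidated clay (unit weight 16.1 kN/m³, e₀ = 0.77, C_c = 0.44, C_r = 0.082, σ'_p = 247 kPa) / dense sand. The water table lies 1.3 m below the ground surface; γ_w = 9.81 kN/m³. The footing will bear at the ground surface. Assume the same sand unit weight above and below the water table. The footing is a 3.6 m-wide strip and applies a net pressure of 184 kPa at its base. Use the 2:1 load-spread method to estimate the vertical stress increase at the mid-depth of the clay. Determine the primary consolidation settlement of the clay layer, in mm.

S_c ≈ 78.9 mm

Mid-depth of clay below the ground surface: z = 1.4 + 2.9/2 = 2.85 m.
Total vertical stress at mid-clay: σ_v = 19.8×1.4 + 16.1×1.45 = 51.065 kPa.
Pore pressure: u = 9.81×(2.85 − 1.3) = 15.206 kPa.
Initial effective stress: σ'_0 = σ_v − u = 51.065 − 15.206 = 35.859 kPa.
Stress increase at mid-clay by the 2:1 spreading method:
Δσ = qB/(B+z) = 184×3.6/(3.6+2.85) = 102.7 kPa
Final effective stress: σ'_f = 35.859 + 102.7 = 138.56 kPa.
σ'_f = 138.56 ≤ σ'_p = 247 kPa, so the clay remains overconsolidated and only the recompression index applies:
S_c = C_r·H/(1+e₀)·log₁₀(σ'_f/σ'_0) = 0.082×2.9/1.77×log₁₀(138.56/35.859)
    = 0.13435 × 0.58704 = 0.07887 m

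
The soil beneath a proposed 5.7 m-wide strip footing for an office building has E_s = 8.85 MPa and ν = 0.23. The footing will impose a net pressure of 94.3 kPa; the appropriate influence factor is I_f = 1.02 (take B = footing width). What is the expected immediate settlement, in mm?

S_e ≈ 58.7 mm

Immediate (elastic) settlement: S_e = q·B·(1−ν²)/E_s · I_f.
E_s = 8.85 MPa = 8850 kPa.
S_e = 94.3 × 5.7 × (1 − 0.23²) / 8850 × 1.02
    = 94.3 × 5.7 × 0.9471 / 8850 × 1.02
    = 0.05867 m = 58.67 mm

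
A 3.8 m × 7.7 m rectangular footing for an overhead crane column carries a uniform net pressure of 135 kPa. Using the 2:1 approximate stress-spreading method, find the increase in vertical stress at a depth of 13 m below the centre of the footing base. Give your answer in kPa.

Δσ_z ≈ 11.4 kPa

By the 2:1 method the load spreads at 1 horizontal : 2 vertical, so at depth z the loaded area has grown by z in each plan dimension:
Δσ = qBL/((B+z)(L+z)) = 135×3.8×7.7/((3.8+13)(7.7+13)) = 11.359 kPa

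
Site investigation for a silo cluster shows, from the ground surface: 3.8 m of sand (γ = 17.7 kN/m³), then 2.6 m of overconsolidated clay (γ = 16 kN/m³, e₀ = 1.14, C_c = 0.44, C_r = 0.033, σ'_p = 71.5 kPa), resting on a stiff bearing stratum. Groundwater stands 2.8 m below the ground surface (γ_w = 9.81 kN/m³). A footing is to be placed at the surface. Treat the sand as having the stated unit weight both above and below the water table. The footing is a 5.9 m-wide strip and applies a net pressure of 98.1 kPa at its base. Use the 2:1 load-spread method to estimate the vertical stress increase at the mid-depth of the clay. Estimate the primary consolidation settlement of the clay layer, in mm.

Mid-depth of clay below the ground surface: z = 3.8 + 2.6/2 = 5.1 m.
Total vertical stress at mid-clay: σ_v = 17.7×3.8 + 16×1.3 = 88.06 kPa.
Pore pressure: u = 9.81×(5.1 − 2.8) = 22.563 kPa.
Initial effective stress: σ'_0 = σ_v − u = 88.06 − 22.563 = 65.497 kPa.
Stress increase at mid-clay by the 2:1 spreading method:
Δσ = qB/(B+z) = 98.1×5.9/(5.9+5.1) = 52.617 kPa
Final effective stress: σ'_f = 65.497 + 52.617 = 118.11 kPa.
σ'_f = 118.11 > σ'_p = 71.5 kPa, so the stress path crosses the preconsolidation pressure — recompression up to σ'_p, then virgin compression beyond:
S_c = H/(1+e₀)·[C_r·log₁₀(σ'_p/σ'_0) + C_c·log₁₀(σ'_f/σ'_p)]
    = 2.6/2.14 × [0.033×log₁₀(71.5/65.497) + 0.44×log₁₀(118.11/71.5)]
    = 1.215 × [0.0012568 + 0.095911] = 0.1181 m

S_c ≈ 118 mm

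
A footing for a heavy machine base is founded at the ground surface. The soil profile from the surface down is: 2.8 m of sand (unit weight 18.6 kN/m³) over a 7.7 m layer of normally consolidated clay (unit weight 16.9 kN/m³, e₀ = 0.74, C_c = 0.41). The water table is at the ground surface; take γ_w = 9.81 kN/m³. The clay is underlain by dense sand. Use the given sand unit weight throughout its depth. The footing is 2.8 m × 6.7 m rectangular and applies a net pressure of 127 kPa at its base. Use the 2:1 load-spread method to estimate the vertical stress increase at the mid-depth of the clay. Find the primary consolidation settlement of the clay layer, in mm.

S_c ≈ 245 mm

Mid-depth of clay below the ground surface: z = 2.8 + 7.7/2 = 6.65 m.
Total vertical stress at mid-clay: σ_v = 18.6×2.8 + 16.9×3.85 = 117.14 kPa.
Pore pressure: u = 9.81×(6.65 − 0) = 65.237 kPa.
Initial effective stress: σ'_0 = σ_v − u = 117.14 − 65.237 = 51.903 kPa.
Stress increase at mid-clay by the 2:1 spreading method:
Δσ = qBL/((B+z)(L+z)) = 127×2.8×6.7/((2.8+6.65)(6.7+6.65)) = 18.885 kPa
Final effective stress: σ'_f = σ'_0 + Δσ = 51.903 + 18.885 = 70.788 kPa.
Normally consolidated clay, so the full stress increment lies on the virgin compression line:
S_c = C_c·H/(1+e₀)·log₁₀(σ'_f/σ'_0) = 0.41×7.7/(1+0.74)×log₁₀(70.788/51.903)
    = 1.8144 × 0.13477 = 0.2445 m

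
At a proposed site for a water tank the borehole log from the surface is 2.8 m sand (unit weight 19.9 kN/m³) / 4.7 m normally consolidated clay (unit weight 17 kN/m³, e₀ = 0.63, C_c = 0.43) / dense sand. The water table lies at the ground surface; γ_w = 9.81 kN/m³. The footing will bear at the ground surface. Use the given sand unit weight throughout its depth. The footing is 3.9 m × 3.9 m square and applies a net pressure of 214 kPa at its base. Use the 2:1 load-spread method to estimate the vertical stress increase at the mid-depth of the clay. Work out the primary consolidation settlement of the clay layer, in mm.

S_c ≈ 340 mm

Mid-depth of clay below the ground surface: z = 2.8 + 4.7/2 = 5.15 m.
Total vertical stress at mid-clay: σ_v = 19.9×2.8 + 17×2.35 = 95.67 kPa.
Pore pressure: u = 9.81×(5.15 − 0) = 50.522 kPa.
Initial effective stress: σ'_0 = σ_v − u = 95.67 − 50.522 = 45.148 kPa.
Stress increase at mid-clay by the 2:1 spreading method:
Δσ = qBL/((B+z)(L+z)) = 214×3.9×3.9/((3.9+5.15)(3.9+5.15)) = 39.742 kPa
Final effective stress: σ'_f = σ'_0 + Δσ = 45.148 + 39.742 = 84.89 kPa.
Normally consolidated clay, so the full stress increment lies on the virgin compression line:
S_c = C_c·H/(1+e₀)·log₁₀(σ'_f/σ'_0) = 0.43×4.7/(1+0.63)×log₁₀(84.89/45.148)
    = 1.2399 × 0.27422 = 0.34 m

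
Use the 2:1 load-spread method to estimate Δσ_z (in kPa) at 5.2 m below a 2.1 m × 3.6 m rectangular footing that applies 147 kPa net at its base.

Δσ_z ≈ 17.3 kPa

By the 2:1 method the load spreads at 1 horizontal : 2 vertical, so at depth z the loaded area has grown by z in each plan dimension:
Δσ = qBL/((B+z)(L+z)) = 147×2.1×3.6/((2.1+5.2)(3.6+5.2)) = 17.3 kPa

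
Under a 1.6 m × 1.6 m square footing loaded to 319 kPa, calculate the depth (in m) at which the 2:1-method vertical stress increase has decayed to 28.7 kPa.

z ≈ 3.73 m

2:1 spreading — at depth z the loaded area has grown by z in each plan dimension:
qB²/(B+z)² = Δσ_z ⇒ z = B(√(q/Δσ_z) − 1) = 1.6×(√(319/28.7) − 1) = 3.734 m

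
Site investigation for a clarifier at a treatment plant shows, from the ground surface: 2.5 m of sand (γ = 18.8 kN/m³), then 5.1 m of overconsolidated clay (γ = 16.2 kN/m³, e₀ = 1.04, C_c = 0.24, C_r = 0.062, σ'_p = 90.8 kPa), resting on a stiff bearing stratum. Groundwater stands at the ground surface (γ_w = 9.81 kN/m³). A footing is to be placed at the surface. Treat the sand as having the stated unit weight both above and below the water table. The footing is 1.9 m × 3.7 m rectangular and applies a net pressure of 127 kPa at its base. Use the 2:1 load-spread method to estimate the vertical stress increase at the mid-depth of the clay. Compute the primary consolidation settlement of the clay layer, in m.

S_c ≈ 0.0216 m

Mid-depth of clay below the ground surface: z = 2.5 + 5.1/2 = 5.05 m.
Total vertical stress at mid-clay: σ_v = 18.8×2.5 + 16.2×2.55 = 88.31 kPa.
Pore pressure: u = 9.81×(5.05 − 0) = 49.541 kPa.
Initial effective stress: σ'_0 = σ_v − u = 88.31 − 49.541 = 38.769 kPa.
Stress increase at mid-clay by the 2:1 spreading method:
Δσ = qBL/((B+z)(L+z)) = 127×1.9×3.7/((1.9+5.05)(3.7+5.05)) = 14.681 kPa
Final effective stress: σ'_f = 38.769 + 14.681 = 53.45 kPa.
σ'_f = 53.45 ≤ σ'_p = 90.8 kPa, so the clay remains overconsolidated and only the recompression index applies:
S_c = C_r·H/(1+e₀)·log₁₀(σ'_f/σ'_0) = 0.062×5.1/2.04×log₁₀(53.45/38.769)
    = 0.155 × 0.13946 = 0.02162 m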